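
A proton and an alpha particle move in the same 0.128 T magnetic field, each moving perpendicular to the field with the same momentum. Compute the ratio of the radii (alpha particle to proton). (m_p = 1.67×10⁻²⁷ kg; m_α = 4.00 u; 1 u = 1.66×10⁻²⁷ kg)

r = p/(qB) ⇒ at equal p, r ∝ 1/q.
r_{alpha particle}/r_{proton} = 0.500.

ratio ≈ 0.500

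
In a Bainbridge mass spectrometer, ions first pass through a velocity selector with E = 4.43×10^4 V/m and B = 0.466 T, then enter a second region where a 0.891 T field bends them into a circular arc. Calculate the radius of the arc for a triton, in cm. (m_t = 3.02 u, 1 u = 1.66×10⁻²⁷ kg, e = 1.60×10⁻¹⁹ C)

r ≈ 0.334 cm

The selector passes v = E/B = 4.43×10^4/0.466 = 9.51×10^4 m/s.
In the deflection region, r = mv/(qB₂) = (5.01×10^-27)(9.51×10^4) / [(1×1.60×10^-19)(0.891)] = 3.34×10^-3 m.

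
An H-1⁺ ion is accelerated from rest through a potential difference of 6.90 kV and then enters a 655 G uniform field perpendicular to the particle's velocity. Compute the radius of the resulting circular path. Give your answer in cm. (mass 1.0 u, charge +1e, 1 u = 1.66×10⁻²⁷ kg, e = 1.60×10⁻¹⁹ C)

The kinetic energy gained is K = qV = (1×1.60×10^-19)(6900) = 1.10×10^-15 J.
v = √(2K/m) = 1.15×10^6 m/s.
r = mv/(qB) = (1.66×10^-27)(1.15×10^6) / [(1×1.60×10^-19)(0.0655)] = 0.183 m.

r ≈ 18.3 cm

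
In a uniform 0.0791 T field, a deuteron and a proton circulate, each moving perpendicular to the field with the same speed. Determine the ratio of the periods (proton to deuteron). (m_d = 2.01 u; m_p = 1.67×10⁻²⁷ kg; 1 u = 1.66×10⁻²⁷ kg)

T = 2πm/(qB) is independent of speed, so T₂/T₁ = (m₂/q₂)/(m₁/q₁).
T_{proton}/T_{deuteron} = (1.67×10^-27/1e) / (3.34×10^-27/1e) = 0.501.

ratio ≈ 0.501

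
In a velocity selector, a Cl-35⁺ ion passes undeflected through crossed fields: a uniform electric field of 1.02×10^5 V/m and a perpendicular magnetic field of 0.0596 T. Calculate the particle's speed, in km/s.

v ≈ 1710 km/s

For zero net force, qE = qvB, so v = E/B.
v = (1.02×10^5) / (0.0596) = 1.71×10^6 m/s.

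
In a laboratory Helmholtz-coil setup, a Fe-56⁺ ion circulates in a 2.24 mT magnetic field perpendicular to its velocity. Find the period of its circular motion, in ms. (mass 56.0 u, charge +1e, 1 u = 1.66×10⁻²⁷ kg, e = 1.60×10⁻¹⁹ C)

T ≈ 1.63 ms

The cyclotron period is independent of speed: T = 2πm/(qB).
T = 2π(9.30×10^-26) / [(1×1.60×10^-19)(2.24×10^-3)] = 1.63×10^-3 s.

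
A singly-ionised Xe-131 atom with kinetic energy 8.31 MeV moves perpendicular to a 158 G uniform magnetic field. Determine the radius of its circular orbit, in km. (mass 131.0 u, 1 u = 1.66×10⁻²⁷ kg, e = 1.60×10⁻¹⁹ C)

Convert the energy: K = 8.31 MeV = 1.33×10^-12 J.
v = √(2K/m) = √(2·1.33×10^-12/2.17×10^-25) = 3.50×10^6 m/s.
r = mv/(qB) = (2.17×10^-25)(3.50×10^6) / [(1×1.60×10^-19)(0.0158)] = 301 m.

r ≈ 0.301 km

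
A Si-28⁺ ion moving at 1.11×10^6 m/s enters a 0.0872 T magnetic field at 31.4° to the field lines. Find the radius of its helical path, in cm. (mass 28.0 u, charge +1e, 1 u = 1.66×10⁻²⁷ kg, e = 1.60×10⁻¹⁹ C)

r ≈ 193 cm

Only the perpendicular component v⊥ = v sin31.4° = 5.78×10^5 m/s is bent by the field.
r = m v⊥ /(qB) = (4.65×10^-26)(5.78×10^5) / [(1×1.60×10^-19)(0.0872)] = 1.93 m.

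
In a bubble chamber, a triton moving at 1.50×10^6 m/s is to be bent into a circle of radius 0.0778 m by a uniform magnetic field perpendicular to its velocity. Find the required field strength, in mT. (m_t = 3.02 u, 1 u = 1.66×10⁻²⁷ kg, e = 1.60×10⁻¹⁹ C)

qvB = mv²/r gives B = mv/(qr).
B = (5.01×10^-27)(1.50×10^6) / [(1×1.60×10^-19)(0.0778)] = 0.604 T.

B ≈ 604 mT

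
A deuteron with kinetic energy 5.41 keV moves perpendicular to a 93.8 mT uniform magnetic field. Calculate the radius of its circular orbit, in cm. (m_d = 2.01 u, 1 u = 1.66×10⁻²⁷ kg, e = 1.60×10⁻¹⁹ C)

Convert the energy: K = 5.41 keV = 8.66×10^-16 J.
v = √(2K/m) = √(2·8.66×10^-16/3.34×10^-27) = 7.20×10^5 m/s.
r = mv/(qB) = (3.34×10^-27)(7.20×10^5) / [(1×1.60×10^-19)(0.0938)] = 0.160 m.

r ≈ 16.0 cm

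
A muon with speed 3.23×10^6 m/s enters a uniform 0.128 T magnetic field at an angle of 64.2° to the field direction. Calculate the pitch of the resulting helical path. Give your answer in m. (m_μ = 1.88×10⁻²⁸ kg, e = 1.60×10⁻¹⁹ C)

pitch ≈ 0.0811 m

The velocity component along B is v∥ = v cos64.2° = 1.41×10^6 m/s.
The cyclotron period T = 2πm/(qB) = 5.77×10^-8 s is set by m, q, B alone.
Pitch = v∥·T = (1.41×10^6)(5.77×10^-8) = 0.0811 m.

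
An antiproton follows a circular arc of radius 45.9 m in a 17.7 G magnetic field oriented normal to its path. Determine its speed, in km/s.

v ≈ 7780 km/s

From qvB = mv²/r, v = qBr/m.
v = (1×1.60×10^-19)(1.77×10^-3)(45.9) / (1.67×10^-27) = 7.78×10^6 m/s.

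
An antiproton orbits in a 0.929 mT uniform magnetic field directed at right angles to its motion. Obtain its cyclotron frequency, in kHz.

f ≈ 14.2 kHz

f = qB/(2πm) = (1×1.60×10^-19)(9.29×10^-4) / [2π(1.67×10^-27)] = 1.42×10^4 Hz.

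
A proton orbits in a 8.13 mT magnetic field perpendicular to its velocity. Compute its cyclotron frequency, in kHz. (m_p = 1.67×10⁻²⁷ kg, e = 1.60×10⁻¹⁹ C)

f = qB/(2πm) = (1×1.60×10^-19)(8.13×10^-3) / [2π(1.67×10^-27)] = 1.24×10^5 Hz.

f ≈ 124 kHz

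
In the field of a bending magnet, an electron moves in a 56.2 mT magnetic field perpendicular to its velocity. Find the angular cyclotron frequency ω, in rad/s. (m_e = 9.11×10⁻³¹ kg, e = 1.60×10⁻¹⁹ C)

ω ≈ 9.87×10^9 rad/s

ω = qB/m = (1×1.60×10^-19)(0.0562) / (9.11×10^-31) = 9.87×10^9 rad/s.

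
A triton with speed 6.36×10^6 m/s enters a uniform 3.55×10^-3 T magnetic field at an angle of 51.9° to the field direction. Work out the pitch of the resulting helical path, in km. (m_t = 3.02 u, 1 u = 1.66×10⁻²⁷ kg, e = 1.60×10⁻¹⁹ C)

The velocity component along B is v∥ = v cos51.9° = 3.92×10^6 m/s.
The cyclotron period T = 2πm/(qB) = 5.55×10^-5 s is set by m, q, B alone.
Pitch = v∥·T = (3.92×10^6)(5.55×10^-5) = 218 m.

pitch ≈ 0.218 km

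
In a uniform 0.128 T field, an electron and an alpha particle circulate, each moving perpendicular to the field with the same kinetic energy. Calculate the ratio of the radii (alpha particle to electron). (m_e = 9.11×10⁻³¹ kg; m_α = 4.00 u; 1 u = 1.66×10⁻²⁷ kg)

r = √(2mK)/(qB) ⇒ at equal K, r ∝ √m/q.
r_{alpha particle}/r_{electron} = 42.7.

ratio ≈ 42.7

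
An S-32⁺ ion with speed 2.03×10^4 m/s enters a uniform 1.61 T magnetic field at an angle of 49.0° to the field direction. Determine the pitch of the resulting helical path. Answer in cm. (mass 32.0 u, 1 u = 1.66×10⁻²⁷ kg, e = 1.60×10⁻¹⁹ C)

pitch ≈ 1.73 cm

The velocity component along B is v∥ = v cos49.0° = 1.33×10^4 m/s.
The cyclotron period T = 2πm/(qB) = 1.30×10^-6 s is set by m, q, B alone.
Pitch = v∥·T = (1.33×10^4)(1.30×10^-6) = 0.0173 m.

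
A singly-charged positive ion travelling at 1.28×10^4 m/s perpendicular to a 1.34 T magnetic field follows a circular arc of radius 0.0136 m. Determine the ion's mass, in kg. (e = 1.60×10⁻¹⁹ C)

qvB = mv²/r ⇒ m = qBr/v.
m = (1×1.60×10^-19)(1.34)(0.0136) / (1.28×10^4) = 2.28×10^-25 kg.

m ≈ 2.28×10^-25 kg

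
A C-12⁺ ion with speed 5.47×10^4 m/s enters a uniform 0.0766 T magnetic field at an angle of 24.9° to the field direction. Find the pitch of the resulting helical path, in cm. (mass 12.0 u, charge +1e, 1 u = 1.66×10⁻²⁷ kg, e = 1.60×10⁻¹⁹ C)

pitch ≈ 50.7 cm

The velocity component along B is v∥ = v cos24.9° = 4.96×10^4 m/s.
The cyclotron period T = 2πm/(qB) = 1.02×10^-5 s is set by m, q, B alone.
Pitch = v∥·T = (4.96×10^4)(1.02×10^-5) = 0.507 m.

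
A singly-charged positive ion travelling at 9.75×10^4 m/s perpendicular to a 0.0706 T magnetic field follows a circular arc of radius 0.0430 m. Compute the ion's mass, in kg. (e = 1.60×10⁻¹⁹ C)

m ≈ 4.98×10^-27 kg

qvB = mv²/r ⇒ m = qBr/v.
m = (1×1.60×10^-19)(0.0706)(0.0430) / (9.75×10^4) = 4.98×10^-27 kg.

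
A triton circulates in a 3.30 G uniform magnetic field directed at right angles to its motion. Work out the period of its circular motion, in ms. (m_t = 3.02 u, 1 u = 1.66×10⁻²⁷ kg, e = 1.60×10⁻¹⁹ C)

T ≈ 0.597 ms

The cyclotron period is independent of speed: T = 2πm/(qB).
T = 2π(5.01×10^-27) / [(1×1.60×10^-19)(3.30×10^-4)] = 5.97×10^-4 s.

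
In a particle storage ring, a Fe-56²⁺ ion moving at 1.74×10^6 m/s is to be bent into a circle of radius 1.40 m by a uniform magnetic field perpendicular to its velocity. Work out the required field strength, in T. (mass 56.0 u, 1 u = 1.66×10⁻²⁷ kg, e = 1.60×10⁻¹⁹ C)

qvB = mv²/r gives B = mv/(qr).
B = (9.30×10^-26)(1.74×10^6) / [(2×1.60×10^-19)(1.40)] = 0.361 T.

B ≈ 0.361 T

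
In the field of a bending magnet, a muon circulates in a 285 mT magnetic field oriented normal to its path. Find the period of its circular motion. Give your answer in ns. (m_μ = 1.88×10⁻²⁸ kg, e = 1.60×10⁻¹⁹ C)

The cyclotron period is independent of speed: T = 2πm/(qB).
T = 2π(1.88×10^-28) / [(1×1.60×10^-19)(0.285)] = 2.59×10^-8 s.

T ≈ 25.9 ns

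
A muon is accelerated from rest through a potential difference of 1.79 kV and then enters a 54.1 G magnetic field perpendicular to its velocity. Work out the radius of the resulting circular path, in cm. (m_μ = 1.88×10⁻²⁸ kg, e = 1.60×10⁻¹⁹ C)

The kinetic energy gained is K = qV = (1×1.60×10^-19)(1790) = 2.86×10^-16 J.
v = √(2K/m) = 1.75×10^6 m/s.
r = mv/(qB) = (1.88×10^-28)(1.75×10^6) / [(1×1.60×10^-19)(5.41×10^-3)] = 0.379 m.

r ≈ 37.9 cm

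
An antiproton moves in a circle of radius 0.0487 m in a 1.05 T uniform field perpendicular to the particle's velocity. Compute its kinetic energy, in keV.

v = qBr/m = (1×1.60×10^-19)(1.05)(0.0487) / (1.67×10^-27) = 4.90×10^6 m/s.
K = ½mv² = 0.5·(1.67×10^-27)·(4.90×10^6)² = 2.00×10^-14 J = 125 keV.

K ≈ 125 keV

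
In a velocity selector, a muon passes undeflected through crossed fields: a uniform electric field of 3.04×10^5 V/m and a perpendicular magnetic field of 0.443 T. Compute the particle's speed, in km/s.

v ≈ 686 km/s

For zero net force, qE = qvB, so v = E/B.
v = (3.04×10^5) / (0.443) = 6.86×10^5 m/s.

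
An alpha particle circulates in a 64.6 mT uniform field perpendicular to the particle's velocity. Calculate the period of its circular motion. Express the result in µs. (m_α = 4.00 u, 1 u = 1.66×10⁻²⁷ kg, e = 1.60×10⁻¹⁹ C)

The cyclotron period is independent of speed: T = 2πm/(qB).
T = 2π(6.64×10^-27) / [(2×1.60×10^-19)(0.0646)] = 2.02×10^-6 s.

T ≈ 2.02 µs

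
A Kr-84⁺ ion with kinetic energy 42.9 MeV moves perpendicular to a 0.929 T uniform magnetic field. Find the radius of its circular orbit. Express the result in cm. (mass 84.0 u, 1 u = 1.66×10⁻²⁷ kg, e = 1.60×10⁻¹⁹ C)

Convert the energy: K = 42.9 MeV = 6.86×10^-12 J.
v = √(2K/m) = √(2·6.86×10^-12/1.39×10^-25) = 9.92×10^6 m/s.
r = mv/(qB) = (1.39×10^-25)(9.92×10^6) / [(1×1.60×10^-19)(0.929)] = 9.31 m.

r ≈ 931 cm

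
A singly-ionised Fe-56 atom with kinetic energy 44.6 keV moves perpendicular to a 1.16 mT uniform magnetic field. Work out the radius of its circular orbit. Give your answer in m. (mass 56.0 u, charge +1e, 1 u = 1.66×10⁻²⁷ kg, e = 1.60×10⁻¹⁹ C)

r ≈ 196 m

Convert the energy: K = 44.6 keV = 7.14×10^-15 J.
v = √(2K/m) = √(2·7.14×10^-15/9.30×10^-26) = 3.92×10^5 m/s.
r = mv/(qB) = (9.30×10^-26)(3.92×10^5) / [(1×1.60×10^-19)(1.16×10^-3)] = 196 m.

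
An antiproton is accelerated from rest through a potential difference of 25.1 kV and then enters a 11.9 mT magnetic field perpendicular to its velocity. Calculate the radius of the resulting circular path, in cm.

r ≈ 192 cm

The kinetic energy gained is K = qV = (1×1.60×10^-19)(2.51×10^4) = 4.02×10^-15 J.
v = √(2K/m) = 2.19×10^6 m/s.
r = mv/(qB) = (1.67×10^-27)(2.19×10^6) / [(1×1.60×10^-19)(0.0119)] = 1.92 m.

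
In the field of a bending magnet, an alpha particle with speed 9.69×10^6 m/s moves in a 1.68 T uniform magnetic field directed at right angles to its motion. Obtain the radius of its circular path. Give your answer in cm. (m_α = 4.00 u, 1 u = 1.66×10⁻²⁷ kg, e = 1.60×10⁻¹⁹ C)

The magnetic force provides the centripetal force: qvB = mv²/r, so r = mv/(qB).
r = (6.64×10^-27 kg)(9.69×10^6 m/s) / [(2×1.60×10^-19 C)(1.68 T)] = 0.120 m.

r ≈ 12.0 cm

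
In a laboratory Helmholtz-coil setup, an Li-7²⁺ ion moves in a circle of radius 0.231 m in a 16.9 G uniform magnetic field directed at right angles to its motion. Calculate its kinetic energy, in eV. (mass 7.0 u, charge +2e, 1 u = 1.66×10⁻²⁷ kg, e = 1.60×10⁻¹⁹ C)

v = qBr/m = (2×1.60×10^-19)(1.69×10^-3)(0.231) / (1.16×10^-26) = 1.08×10^4 m/s.
K = ½mv² = 0.5·(1.16×10^-26)·(1.08×10^4)² = 6.72×10^-19 J = 4.20 eV.

K ≈ 4.20 eV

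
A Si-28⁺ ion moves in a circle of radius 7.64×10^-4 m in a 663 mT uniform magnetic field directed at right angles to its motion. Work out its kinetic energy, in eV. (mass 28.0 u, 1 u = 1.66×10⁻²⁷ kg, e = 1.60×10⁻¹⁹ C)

v = qBr/m = (1×1.60×10^-19)(0.663)(7.64×10^-4) / (4.65×10^-26) = 1740 m/s.
K = ½mv² = 0.5·(4.65×10^-26)·(1740)² = 7.07×10^-20 J = 0.442 eV.

K ≈ 0.442 eV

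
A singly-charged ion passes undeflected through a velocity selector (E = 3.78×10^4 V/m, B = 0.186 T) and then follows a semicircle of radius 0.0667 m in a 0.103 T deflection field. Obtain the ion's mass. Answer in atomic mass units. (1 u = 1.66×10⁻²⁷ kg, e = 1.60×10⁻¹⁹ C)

m ≈ 3.26 u

v = E/B₁ = 2.03×10^5 m/s.
From r = mv/(qB₂), m = qB₂r/v = (1×1.60×10^-19)(0.103)(0.0667) / (2.03×10^5) = 5.41×10^-27 kg.
In atomic mass units: m = 5.41×10^-27 / 1.66×10^-27 = 3.26 u.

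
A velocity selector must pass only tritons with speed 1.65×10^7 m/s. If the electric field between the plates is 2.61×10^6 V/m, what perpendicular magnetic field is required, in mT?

qE = qvB ⇒ B = E/v = (2.61×10^6) / (1.65×10^7) = 0.158 T.

B ≈ 158 mT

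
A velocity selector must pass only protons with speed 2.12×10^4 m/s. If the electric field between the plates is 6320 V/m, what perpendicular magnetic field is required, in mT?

B ≈ 298 mT

qE = qvB ⇒ B = E/v = (6320) / (2.12×10^4) = 0.298 T.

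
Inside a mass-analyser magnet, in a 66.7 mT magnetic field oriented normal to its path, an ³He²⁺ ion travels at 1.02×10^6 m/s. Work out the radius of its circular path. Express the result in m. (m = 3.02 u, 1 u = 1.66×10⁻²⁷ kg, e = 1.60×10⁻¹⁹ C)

r ≈ 0.240 m

The magnetic force provides the centripetal force: qvB = mv²/r, so r = mv/(qB).
r = (5.01×10^-27 kg)(1.02×10^6 m/s) / [(2×1.60×10^-19 C)(0.0667 T)] = 0.240 m.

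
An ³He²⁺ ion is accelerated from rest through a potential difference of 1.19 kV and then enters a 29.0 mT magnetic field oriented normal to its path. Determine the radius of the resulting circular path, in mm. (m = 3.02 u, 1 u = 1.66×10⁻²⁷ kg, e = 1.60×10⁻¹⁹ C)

r ≈ 211 mm

The kinetic energy gained is K = qV = (2×1.60×10^-19)(1190) = 3.81×10^-16 J.
v = √(2K/m) = 3.90×10^5 m/s.
r = mv/(qB) = (5.01×10^-27)(3.90×10^5) / [(2×1.60×10^-19)(0.0290)] = 0.211 m.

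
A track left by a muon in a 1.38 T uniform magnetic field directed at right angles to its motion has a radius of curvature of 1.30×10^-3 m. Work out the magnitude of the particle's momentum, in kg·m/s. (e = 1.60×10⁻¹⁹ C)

Since qvB = mv²/r, the momentum p = mv = qBr.
p = (1×1.60×10^-19)(1.38)(1.30×10^-3) = 2.87×10^-22 kg·m/s.

p ≈ 2.87×10^-22 kg·m/s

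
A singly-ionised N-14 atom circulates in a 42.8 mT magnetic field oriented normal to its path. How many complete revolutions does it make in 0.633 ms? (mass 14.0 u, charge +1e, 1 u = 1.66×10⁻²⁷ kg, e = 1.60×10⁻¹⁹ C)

T = 2πm/(qB) = 2π(2.324×10^-26) / [(1×1.60×10^-19)(0.0428)] = 2.1323×10^-5 s.
N = t/T = 6.33×10^-4 / 2.1323×10^-5 ≈ 29.69, so 29 complete revolutions.

N = 29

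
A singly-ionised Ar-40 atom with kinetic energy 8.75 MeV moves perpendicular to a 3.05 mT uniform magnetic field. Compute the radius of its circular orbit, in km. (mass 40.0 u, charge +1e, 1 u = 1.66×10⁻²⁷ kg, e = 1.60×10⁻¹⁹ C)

Convert the energy: K = 8.75 MeV = 1.40×10^-12 J.
v = √(2K/m) = √(2·1.40×10^-12/6.64×10^-26) = 6.49×10^6 m/s.
r = mv/(qB) = (6.64×10^-26)(6.49×10^6) / [(1×1.60×10^-19)(3.05×10^-3)] = 884 m.

r ≈ 0.884 km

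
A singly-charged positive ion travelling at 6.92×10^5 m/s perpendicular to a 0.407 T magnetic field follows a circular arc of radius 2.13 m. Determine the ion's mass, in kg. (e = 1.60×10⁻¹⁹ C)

qvB = mv²/r ⇒ m = qBr/v.
m = (1×1.60×10^-19)(0.407)(2.13) / (6.92×10^5) = 2.00×10^-25 kg.

m ≈ 2.00×10^-25 kg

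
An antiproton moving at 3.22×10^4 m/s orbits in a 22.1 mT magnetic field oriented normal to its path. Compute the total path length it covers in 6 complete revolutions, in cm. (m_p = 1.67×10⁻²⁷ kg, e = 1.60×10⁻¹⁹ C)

L ≈ 57.3 cm

r = mv/(qB) = 0.0152 m, so one revolution covers 2πr = 0.0956 m.
In 6 revolutions: L = 6·2πr = 0.573 m.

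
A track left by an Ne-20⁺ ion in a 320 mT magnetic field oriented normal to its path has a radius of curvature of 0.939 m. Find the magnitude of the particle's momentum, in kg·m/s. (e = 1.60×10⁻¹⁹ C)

Since qvB = mv²/r, the momentum p = mv = qBr.
p = (1×1.60×10^-19)(0.320)(0.939) = 4.81×10^-20 kg·m/s.

p ≈ 4.81×10^-20 kg·m/s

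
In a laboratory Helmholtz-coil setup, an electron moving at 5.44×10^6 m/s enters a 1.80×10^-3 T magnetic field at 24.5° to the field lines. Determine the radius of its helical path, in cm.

r ≈ 0.714 cm

Only the perpendicular component v⊥ = v sin24.5° = 2.26×10^6 m/s is bent by the field.
r = m v⊥ /(qB) = (9.11×10^-31)(2.26×10^6) / [(1×1.60×10^-19)(1.80×10^-3)] = 7.14×10^-3 m.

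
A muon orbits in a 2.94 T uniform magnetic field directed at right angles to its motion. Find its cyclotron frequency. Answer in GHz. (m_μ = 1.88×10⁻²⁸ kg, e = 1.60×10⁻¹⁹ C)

f ≈ 0.398 GHz

f = qB/(2πm) = (1×1.60×10^-19)(2.94) / [2π(1.88×10^-28)] = 3.98×10^8 Hz.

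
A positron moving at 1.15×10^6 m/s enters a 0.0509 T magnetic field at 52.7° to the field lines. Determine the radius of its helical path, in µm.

r ≈ 102 µm

Only the perpendicular component v⊥ = v sin52.7° = 9.15×10^5 m/s is bent by the field.
r = m v⊥ /(qB) = (9.11×10^-31)(9.15×10^5) / [(1×1.60×10^-19)(0.0509)] = 1.02×10^-4 m.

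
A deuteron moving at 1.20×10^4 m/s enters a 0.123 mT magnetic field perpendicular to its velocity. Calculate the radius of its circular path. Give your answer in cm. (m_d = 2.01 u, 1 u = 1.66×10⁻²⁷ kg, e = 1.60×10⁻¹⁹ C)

r ≈ 203 cm

The magnetic force provides the centripetal force: qvB = mv²/r, so r = mv/(qB).
r = (3.34×10^-27 kg)(1.20×10^4 m/s) / [(1×1.60×10^-19 C)(1.23×10^-4 T)] = 2.03 m.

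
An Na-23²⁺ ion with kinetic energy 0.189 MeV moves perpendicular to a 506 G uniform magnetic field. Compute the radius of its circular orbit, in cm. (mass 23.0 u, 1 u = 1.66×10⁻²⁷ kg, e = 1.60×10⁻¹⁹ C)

Convert the energy: K = 0.189 MeV = 3.02×10^-14 J.
v = √(2K/m) = √(2·3.02×10^-14/3.82×10^-26) = 1.26×10^6 m/s.
r = mv/(qB) = (3.82×10^-26)(1.26×10^6) / [(2×1.60×10^-19)(0.0506)] = 2.97 m.

r ≈ 297 cm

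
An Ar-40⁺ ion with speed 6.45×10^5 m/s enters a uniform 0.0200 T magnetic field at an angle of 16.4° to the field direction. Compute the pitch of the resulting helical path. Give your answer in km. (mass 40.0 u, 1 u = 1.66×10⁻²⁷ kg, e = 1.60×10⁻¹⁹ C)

pitch ≈ 0.0807 km

The velocity component along B is v∥ = v cos16.4° = 6.19×10^5 m/s.
The cyclotron period T = 2πm/(qB) = 1.30×10^-4 s is set by m, q, B alone.
Pitch = v∥·T = (6.19×10^5)(1.30×10^-4) = 80.7 m.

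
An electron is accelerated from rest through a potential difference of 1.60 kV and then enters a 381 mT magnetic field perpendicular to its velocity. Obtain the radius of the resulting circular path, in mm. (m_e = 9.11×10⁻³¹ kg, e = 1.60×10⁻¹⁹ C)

The kinetic energy gained is K = qV = (1×1.60×10^-19)(1600) = 2.56×10^-16 J.
v = √(2K/m) = 2.37×10^7 m/s.
r = mv/(qB) = (9.11×10^-31)(2.37×10^7) / [(1×1.60×10^-19)(0.381)] = 3.54×10^-4 m.

r ≈ 0.354 mm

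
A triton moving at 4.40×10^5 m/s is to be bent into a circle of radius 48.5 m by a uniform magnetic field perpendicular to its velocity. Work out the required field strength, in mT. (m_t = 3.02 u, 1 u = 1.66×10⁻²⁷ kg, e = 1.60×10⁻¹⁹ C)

B ≈ 0.284 mT

qvB = mv²/r gives B = mv/(qr).
B = (5.01×10^-27)(4.40×10^5) / [(1×1.60×10^-19)(48.5)] = 2.84×10^-4 T.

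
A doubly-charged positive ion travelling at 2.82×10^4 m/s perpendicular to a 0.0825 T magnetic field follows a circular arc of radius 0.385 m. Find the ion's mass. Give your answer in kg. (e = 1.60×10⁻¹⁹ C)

qvB = mv²/r ⇒ m = qBr/v.
m = (2×1.60×10^-19)(0.0825)(0.385) / (2.82×10^4) = 3.60×10^-25 kg.

m ≈ 3.60×10^-25 kg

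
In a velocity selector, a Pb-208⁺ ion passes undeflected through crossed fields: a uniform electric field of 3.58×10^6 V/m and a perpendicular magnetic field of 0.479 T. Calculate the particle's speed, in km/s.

For zero net force, qE = qvB, so v = E/B.
v = (3.58×10^6) / (0.479) = 7.47×10^6 m/s.

v ≈ 7470 km/s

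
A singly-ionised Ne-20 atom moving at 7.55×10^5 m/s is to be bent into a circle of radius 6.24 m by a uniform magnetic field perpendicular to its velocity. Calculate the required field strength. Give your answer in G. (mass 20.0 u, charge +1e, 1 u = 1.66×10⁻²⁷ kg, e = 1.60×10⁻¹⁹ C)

qvB = mv²/r gives B = mv/(qr).
B = (3.32×10^-26)(7.55×10^5) / [(1×1.60×10^-19)(6.24)] = 0.0251 T.

B ≈ 251 G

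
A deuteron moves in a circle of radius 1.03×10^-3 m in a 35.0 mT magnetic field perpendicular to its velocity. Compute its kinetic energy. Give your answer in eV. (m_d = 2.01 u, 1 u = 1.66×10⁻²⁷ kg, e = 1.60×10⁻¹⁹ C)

v = qBr/m = (1×1.60×10^-19)(0.0350)(1.03×10^-3) / (3.34×10^-27) = 1730 m/s.
K = ½mv² = 0.5·(3.34×10^-27)·(1730)² = 4.99×10^-21 J = 0.0312 eV.

K ≈ 0.0312 eV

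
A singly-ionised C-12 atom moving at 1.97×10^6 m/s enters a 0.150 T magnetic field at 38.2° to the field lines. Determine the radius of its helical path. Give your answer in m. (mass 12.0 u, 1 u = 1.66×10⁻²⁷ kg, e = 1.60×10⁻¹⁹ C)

Only the perpendicular component v⊥ = v sin38.2° = 1.22×10^6 m/s is bent by the field.
r = m v⊥ /(qB) = (1.99×10^-26)(1.22×10^6) / [(1×1.60×10^-19)(0.150)] = 1.01 m.

r ≈ 1.01 m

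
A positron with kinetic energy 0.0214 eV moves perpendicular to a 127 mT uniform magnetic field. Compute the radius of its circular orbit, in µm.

r ≈ 3.89 µm

Convert the energy: K = 0.0214 eV = 3.42×10^-21 J.
v = √(2K/m) = √(2·3.42×10^-21/9.11×10^-31) = 8.67×10^4 m/s.
r = mv/(qB) = (9.11×10^-31)(8.67×10^4) / [(1×1.60×10^-19)(0.127)] = 3.89×10^-6 m.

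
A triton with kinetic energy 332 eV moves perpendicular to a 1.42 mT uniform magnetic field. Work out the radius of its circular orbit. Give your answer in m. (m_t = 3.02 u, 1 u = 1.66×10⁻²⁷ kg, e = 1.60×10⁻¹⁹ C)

Convert the energy: K = 332 eV = 5.31×10^-17 J.
v = √(2K/m) = √(2·5.31×10^-17/5.01×10^-27) = 1.46×10^5 m/s.
r = mv/(qB) = (5.01×10^-27)(1.46×10^5) / [(1×1.60×10^-19)(1.42×10^-3)] = 3.21 m.

r ≈ 3.21 m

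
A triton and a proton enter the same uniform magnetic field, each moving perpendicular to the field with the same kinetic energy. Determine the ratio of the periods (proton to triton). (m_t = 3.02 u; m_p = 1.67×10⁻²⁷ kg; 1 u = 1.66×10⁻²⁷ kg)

T = 2πm/(qB) is independent of speed, so T₂/T₁ = (m₂/q₂)/(m₁/q₁).
T_{proton}/T_{triton} = (1.67×10^-27/1e) / (5.01×10^-27/1e) = 0.333.

ratio ≈ 0.333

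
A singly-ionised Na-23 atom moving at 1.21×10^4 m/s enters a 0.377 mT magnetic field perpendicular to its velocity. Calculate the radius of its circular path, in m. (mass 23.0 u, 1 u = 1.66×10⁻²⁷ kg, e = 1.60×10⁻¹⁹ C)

r ≈ 7.66 m

The magnetic force provides the centripetal force: qvB = mv²/r, so r = mv/(qB).
r = (3.82×10^-26 kg)(1.21×10^4 m/s) / [(1×1.60×10^-19 C)(3.77×10^-4 T)] = 7.66 m.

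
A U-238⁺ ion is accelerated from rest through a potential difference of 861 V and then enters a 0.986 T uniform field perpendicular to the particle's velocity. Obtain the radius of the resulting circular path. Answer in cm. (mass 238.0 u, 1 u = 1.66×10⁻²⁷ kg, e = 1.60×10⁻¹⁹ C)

r ≈ 6.61 cm

The kinetic energy gained is K = qV = (1×1.60×10^-19)(861) = 1.38×10^-16 J.
v = √(2K/m) = 2.64×10^4 m/s.
r = mv/(qB) = (3.95×10^-25)(2.64×10^4) / [(1×1.60×10^-19)(0.986)] = 0.0661 m.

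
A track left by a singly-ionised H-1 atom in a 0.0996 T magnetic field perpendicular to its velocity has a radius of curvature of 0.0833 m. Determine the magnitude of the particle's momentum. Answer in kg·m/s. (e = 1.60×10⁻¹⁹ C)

Since qvB = mv²/r, the momentum p = mv = qBr.
p = (1×1.60×10^-19)(0.0996)(0.0833) = 1.33×10^-21 kg·m/s.

p ≈ 1.33×10^-21 kg·m/s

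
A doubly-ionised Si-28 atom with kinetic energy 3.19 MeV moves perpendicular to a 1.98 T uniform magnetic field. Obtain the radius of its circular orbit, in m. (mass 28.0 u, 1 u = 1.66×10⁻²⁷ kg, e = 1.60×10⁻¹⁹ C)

Convert the energy: K = 3.19 MeV = 5.10×10^-13 J.
v = √(2K/m) = √(2·5.10×10^-13/4.65×10^-26) = 4.69×10^6 m/s.
r = mv/(qB) = (4.65×10^-26)(4.69×10^6) / [(2×1.60×10^-19)(1.98)] = 0.344 m.

r ≈ 0.344 m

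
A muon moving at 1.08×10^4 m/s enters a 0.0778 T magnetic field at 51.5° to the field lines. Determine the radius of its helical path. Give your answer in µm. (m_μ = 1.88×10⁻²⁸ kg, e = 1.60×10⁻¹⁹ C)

r ≈ 128 µm

Only the perpendicular component v⊥ = v sin51.5° = 8450 m/s is bent by the field.
r = m v⊥ /(qB) = (1.88×10^-28)(8450) / [(1×1.60×10^-19)(0.0778)] = 1.28×10^-4 m.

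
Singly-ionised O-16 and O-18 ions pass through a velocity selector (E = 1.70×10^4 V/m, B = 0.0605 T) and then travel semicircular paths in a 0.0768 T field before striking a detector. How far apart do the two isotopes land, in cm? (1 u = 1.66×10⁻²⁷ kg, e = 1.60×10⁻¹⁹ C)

Both emerge at v = E/B₁ = 2.81×10^5 m/s.
r = mv/(qB₂), so r₁ = 0.6074 m and r₂ = 0.6833 m, giving Δr = 0.0759 m.
After a semicircle each ion lands a diameter 2r from the entry slit, so the separation is 2Δr = 0.152 m.

Δd ≈ 15.2 cm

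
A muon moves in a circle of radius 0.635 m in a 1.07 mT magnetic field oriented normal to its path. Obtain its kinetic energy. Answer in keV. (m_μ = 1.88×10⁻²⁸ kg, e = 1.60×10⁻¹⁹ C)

K ≈ 0.196 keV

v = qBr/m = (1×1.60×10^-19)(1.07×10^-3)(0.635) / (1.88×10^-28) = 5.78×10^5 m/s.
K = ½mv² = 0.5·(1.88×10^-28)·(5.78×10^5)² = 3.14×10^-17 J = 0.196 keV.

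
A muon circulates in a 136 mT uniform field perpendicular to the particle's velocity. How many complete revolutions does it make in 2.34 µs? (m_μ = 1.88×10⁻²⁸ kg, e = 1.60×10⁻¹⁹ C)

T = 2πm/(qB) = 2π(1.88×10^-28) / [(1×1.60×10^-19)(0.136)] = 5.4285×10^-8 s.
N = t/T = 2.34×10^-6 / 5.4285×10^-8 ≈ 43.11, so 43 complete revolutions.

N = 43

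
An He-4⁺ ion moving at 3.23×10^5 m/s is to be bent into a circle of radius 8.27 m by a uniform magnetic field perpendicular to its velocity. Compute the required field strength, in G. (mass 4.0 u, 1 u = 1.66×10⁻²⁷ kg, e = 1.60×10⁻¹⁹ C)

qvB = mv²/r gives B = mv/(qr).
B = (6.64×10^-27)(3.23×10^5) / [(1×1.60×10^-19)(8.27)] = 1.62×10^-3 T.

B ≈ 16.2 G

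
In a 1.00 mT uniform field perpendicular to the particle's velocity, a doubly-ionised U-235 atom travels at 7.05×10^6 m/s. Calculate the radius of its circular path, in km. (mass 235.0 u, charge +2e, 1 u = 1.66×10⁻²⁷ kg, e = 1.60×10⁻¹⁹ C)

The magnetic force provides the centripetal force: qvB = mv²/r, so r = mv/(qB).
r = (3.90×10^-25 kg)(7.05×10^6 m/s) / [(2×1.60×10^-19 C)(1.00×10^-3 T)] = 8590 m.

r ≈ 8.59 km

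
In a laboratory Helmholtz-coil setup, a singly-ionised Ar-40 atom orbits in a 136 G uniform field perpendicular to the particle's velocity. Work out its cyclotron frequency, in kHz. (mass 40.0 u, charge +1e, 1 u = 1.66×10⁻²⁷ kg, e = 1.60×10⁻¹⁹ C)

f = qB/(2πm) = (1×1.60×10^-19)(0.0136) / [2π(6.64×10^-26)] = 5220 Hz.

f ≈ 5.22 kHz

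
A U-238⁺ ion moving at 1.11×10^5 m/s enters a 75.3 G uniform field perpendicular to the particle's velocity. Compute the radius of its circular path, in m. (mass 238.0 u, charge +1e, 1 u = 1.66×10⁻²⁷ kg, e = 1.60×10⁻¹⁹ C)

r ≈ 36.4 m

The magnetic force provides the centripetal force: qvB = mv²/r, so r = mv/(qB).
r = (3.95×10^-25 kg)(1.11×10^5 m/s) / [(1×1.60×10^-19 C)(7.53×10^-3 T)] = 36.4 m.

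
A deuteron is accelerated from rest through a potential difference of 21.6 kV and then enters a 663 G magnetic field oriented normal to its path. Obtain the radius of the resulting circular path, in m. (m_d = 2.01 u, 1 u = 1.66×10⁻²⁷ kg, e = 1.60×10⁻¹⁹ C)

r ≈ 0.453 m

The kinetic energy gained is K = qV = (1×1.60×10^-19)(2.16×10^4) = 3.46×10^-15 J.
v = √(2K/m) = 1.44×10^6 m/s.
r = mv/(qB) = (3.34×10^-27)(1.44×10^6) / [(1×1.60×10^-19)(0.0663)] = 0.453 m.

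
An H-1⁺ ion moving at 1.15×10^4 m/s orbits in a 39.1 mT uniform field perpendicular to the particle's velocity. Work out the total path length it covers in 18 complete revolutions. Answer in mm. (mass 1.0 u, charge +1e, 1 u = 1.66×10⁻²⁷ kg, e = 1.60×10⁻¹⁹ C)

r = mv/(qB) = 3.05×10^-3 m, so one revolution covers 2πr = 0.0192 m.
In 18 revolutions: L = 18·2πr = 0.345 m.

L ≈ 345 mm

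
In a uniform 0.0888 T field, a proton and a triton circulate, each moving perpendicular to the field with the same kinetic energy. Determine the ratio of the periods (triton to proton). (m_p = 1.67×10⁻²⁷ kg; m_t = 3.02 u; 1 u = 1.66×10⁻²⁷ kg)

ratio ≈ 3.00

T = 2πm/(qB) is independent of speed, so T₂/T₁ = (m₂/q₂)/(m₁/q₁).
T_{triton}/T_{proton} = (5.01×10^-27/1e) / (1.67×10^-27/1e) = 3.00.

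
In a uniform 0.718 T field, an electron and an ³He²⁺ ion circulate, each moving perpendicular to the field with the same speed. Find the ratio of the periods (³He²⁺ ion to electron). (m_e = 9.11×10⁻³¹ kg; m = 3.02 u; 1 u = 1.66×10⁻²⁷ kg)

ratio ≈ 2750

T = 2πm/(qB) is independent of speed, so T₂/T₁ = (m₂/q₂)/(m₁/q₁).
T_{³He²⁺ ion}/T_{electron} = (5.01×10^-27/2e) / (9.11×10^-31/1e) = 2750.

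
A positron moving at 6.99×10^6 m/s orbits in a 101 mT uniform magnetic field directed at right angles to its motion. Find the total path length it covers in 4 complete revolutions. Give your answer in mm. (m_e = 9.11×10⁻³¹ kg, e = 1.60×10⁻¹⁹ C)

r = mv/(qB) = 3.94×10^-4 m, so one revolution covers 2πr = 2.48×10^-3 m.
In 4 revolutions: L = 4·2πr = 9.90×10^-3 m.

L ≈ 9.90 mm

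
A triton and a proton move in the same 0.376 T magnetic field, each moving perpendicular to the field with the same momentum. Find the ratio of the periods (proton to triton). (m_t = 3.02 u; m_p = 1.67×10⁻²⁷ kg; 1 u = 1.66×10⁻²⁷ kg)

ratio ≈ 0.333

T = 2πm/(qB) is independent of speed, so T₂/T₁ = (m₂/q₂)/(m₁/q₁).
T_{proton}/T_{triton} = (1.67×10^-27/1e) / (5.01×10^-27/1e) = 0.333.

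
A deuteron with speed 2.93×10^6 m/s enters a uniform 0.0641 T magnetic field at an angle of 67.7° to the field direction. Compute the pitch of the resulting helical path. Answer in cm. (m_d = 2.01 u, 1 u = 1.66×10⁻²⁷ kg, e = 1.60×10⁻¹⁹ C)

The velocity component along B is v∥ = v cos67.7° = 1.11×10^6 m/s.
The cyclotron period T = 2πm/(qB) = 2.04×10^-6 s is set by m, q, B alone.
Pitch = v∥·T = (1.11×10^6)(2.04×10^-6) = 2.27 m.

pitch ≈ 227 cm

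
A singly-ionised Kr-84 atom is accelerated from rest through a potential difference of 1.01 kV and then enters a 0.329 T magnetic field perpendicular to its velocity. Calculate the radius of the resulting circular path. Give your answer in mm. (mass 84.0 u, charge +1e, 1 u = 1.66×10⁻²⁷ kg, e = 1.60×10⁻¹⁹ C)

r ≈ 128 mm

The kinetic energy gained is K = qV = (1×1.60×10^-19)(1010) = 1.62×10^-16 J.
v = √(2K/m) = 4.81×10^4 m/s.
r = mv/(qB) = (1.39×10^-25)(4.81×10^4) / [(1×1.60×10^-19)(0.329)] = 0.128 m.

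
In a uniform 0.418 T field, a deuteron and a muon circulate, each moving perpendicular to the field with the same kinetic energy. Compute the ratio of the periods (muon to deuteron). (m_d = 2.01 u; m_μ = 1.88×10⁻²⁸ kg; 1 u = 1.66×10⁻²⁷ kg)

T = 2πm/(qB) is independent of speed, so T₂/T₁ = (m₂/q₂)/(m₁/q₁).
T_{muon}/T_{deuteron} = (1.88×10^-28/1e) / (3.34×10^-27/1e) = 0.0563.

ratio ≈ 0.0563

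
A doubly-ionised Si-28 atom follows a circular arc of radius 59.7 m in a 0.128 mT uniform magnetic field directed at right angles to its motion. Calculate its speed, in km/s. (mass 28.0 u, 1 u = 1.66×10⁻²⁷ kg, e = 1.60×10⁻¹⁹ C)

v ≈ 52.6 km/s

From qvB = mv²/r, v = qBr/m.
v = (2×1.60×10^-19)(1.28×10^-4)(59.7) / (4.65×10^-26) = 5.26×10^4 m/s.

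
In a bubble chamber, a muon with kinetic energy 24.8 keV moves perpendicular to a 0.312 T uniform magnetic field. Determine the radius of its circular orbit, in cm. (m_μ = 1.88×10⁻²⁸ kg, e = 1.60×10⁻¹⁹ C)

Convert the energy: K = 24.8 keV = 3.97×10^-15 J.
v = √(2K/m) = √(2·3.97×10^-15/1.88×10^-28) = 6.50×10^6 m/s.
r = mv/(qB) = (1.88×10^-28)(6.50×10^6) / [(1×1.60×10^-19)(0.312)] = 0.0245 m.

r ≈ 2.45 cm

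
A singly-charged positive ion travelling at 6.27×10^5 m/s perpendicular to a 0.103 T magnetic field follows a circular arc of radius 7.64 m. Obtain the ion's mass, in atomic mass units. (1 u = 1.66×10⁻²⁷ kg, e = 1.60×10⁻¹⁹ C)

qvB = mv²/r ⇒ m = qBr/v.
m = (1×1.60×10^-19)(0.103)(7.64) / (6.27×10^5) = 2.01×10^-25 kg = 121 u.

m ≈ 121 u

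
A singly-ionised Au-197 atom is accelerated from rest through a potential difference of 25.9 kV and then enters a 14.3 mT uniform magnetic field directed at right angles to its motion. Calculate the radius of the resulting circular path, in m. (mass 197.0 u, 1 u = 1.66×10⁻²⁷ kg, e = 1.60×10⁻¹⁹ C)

r ≈ 22.8 m

The kinetic energy gained is K = qV = (1×1.60×10^-19)(2.59×10^4) = 4.14×10^-15 J.
v = √(2K/m) = 1.59×10^5 m/s.
r = mv/(qB) = (3.27×10^-25)(1.59×10^5) / [(1×1.60×10^-19)(0.0143)] = 22.8 m.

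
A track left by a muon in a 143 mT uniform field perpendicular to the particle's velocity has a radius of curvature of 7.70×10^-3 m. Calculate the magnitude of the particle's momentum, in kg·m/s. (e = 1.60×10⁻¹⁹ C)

Since qvB = mv²/r, the momentum p = mv = qBr.
p = (1×1.60×10^-19)(0.143)(7.70×10^-3) = 1.76×10^-22 kg·m/s.

p ≈ 1.76×10^-22 kg·m/s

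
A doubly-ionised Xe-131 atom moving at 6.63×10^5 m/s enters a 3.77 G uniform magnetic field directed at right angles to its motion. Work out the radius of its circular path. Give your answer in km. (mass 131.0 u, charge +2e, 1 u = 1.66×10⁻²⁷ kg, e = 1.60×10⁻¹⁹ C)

The magnetic force provides the centripetal force: qvB = mv²/r, so r = mv/(qB).
r = (2.17×10^-25 kg)(6.63×10^5 m/s) / [(2×1.60×10^-19 C)(3.77×10^-4 T)] = 1200 m.

r ≈ 1.20 km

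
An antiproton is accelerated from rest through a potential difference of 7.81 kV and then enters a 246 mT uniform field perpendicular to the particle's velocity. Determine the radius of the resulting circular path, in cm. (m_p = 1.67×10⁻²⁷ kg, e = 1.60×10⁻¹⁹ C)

r ≈ 5.19 cm

The kinetic energy gained is K = qV = (1×1.60×10^-19)(7810) = 1.25×10^-15 J.
v = √(2K/m) = 1.22×10^6 m/s.
r = mv/(qB) = (1.67×10^-27)(1.22×10^6) / [(1×1.60×10^-19)(0.246)] = 0.0519 m.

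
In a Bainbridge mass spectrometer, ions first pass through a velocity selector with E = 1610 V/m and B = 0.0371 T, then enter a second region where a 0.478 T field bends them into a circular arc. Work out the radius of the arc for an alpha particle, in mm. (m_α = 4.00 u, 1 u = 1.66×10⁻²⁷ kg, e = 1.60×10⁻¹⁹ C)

r ≈ 1.88 mm

The selector passes v = E/B = 1610/0.0371 = 4.34×10^4 m/s.
In the deflection region, r = mv/(qB₂) = (6.64×10^-27)(4.34×10^4) / [(2×1.60×10^-19)(0.478)] = 1.88×10^-3 m.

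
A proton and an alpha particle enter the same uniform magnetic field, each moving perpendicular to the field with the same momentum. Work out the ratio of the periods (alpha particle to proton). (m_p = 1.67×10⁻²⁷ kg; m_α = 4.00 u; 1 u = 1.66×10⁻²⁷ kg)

T = 2πm/(qB) is independent of speed, so T₂/T₁ = (m₂/q₂)/(m₁/q₁).
T_{alpha particle}/T_{proton} = (6.64×10^-27/2e) / (1.67×10^-27/1e) = 1.99.

ratio ≈ 1.99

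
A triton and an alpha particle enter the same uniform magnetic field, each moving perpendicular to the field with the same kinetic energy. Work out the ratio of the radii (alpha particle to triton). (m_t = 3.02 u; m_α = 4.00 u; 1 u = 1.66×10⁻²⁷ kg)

r = √(2mK)/(qB) ⇒ at equal K, r ∝ √m/q.
r_{alpha particle}/r_{triton} = 0.575.

ratio ≈ 0.575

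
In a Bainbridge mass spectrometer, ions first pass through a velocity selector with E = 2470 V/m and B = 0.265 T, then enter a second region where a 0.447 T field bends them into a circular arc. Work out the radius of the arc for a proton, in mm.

r ≈ 0.218 mm

The selector passes v = E/B = 2470/0.265 = 9320 m/s.
In the deflection region, r = mv/(qB₂) = (1.67×10^-27)(9320) / [(1×1.60×10^-19)(0.447)] = 2.18×10^-4 m.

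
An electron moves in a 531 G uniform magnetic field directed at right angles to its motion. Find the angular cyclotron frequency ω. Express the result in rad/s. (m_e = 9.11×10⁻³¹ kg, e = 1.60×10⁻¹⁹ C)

ω ≈ 9.33×10^9 rad/s

ω = qB/m = (1×1.60×10^-19)(0.0531) / (9.11×10^-31) = 9.33×10^9 rad/s.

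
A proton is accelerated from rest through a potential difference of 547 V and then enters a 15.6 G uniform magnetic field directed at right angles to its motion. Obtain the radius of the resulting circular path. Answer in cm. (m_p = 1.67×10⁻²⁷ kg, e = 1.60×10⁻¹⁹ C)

The kinetic energy gained is K = qV = (1×1.60×10^-19)(547) = 8.75×10^-17 J.
v = √(2K/m) = 3.24×10^5 m/s.
r = mv/(qB) = (1.67×10^-27)(3.24×10^5) / [(1×1.60×10^-19)(1.56×10^-3)] = 2.17 m.

r ≈ 217 cm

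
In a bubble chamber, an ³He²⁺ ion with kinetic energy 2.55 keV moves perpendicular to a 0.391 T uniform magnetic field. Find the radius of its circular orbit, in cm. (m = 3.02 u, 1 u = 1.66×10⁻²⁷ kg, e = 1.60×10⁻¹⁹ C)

Convert the energy: K = 2.55 keV = 4.08×10^-16 J.
v = √(2K/m) = √(2·4.08×10^-16/5.01×10^-27) = 4.03×10^5 m/s.
r = mv/(qB) = (5.01×10^-27)(4.03×10^5) / [(2×1.60×10^-19)(0.391)] = 0.0162 m.

r ≈ 1.62 cm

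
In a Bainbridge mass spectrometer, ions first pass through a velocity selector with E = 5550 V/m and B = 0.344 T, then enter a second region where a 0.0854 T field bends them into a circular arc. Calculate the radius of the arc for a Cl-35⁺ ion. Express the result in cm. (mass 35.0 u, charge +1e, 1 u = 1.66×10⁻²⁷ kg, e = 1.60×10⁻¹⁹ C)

r ≈ 6.86 cm

The selector passes v = E/B = 5550/0.344 = 1.61×10^4 m/s.
In the deflection region, r = mv/(qB₂) = (5.81×10^-26)(1.61×10^4) / [(1×1.60×10^-19)(0.0854)] = 0.0686 m.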